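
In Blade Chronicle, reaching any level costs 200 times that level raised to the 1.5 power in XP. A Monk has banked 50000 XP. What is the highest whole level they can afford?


XP = 200 * level^1.5, so level = (XP / 200)^(1/1.5)
= (50000 / 200)^(1/1.5)
= 250.0^0.6667
= 39.685
Floor: level = 39

level 39


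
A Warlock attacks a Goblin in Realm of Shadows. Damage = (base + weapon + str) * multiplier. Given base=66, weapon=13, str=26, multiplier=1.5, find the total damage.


Sum base + weapon + str = 66 + 13 + 26 = 105
Multiply by 1.5:
105 * 1.5 = 157.5

157.5 damage


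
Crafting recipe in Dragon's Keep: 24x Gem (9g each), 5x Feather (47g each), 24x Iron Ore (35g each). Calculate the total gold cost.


Cost breakdown:
  Gem: 24 * 9 = 216
  Feather: 5 * 47 = 235
  Iron Ore: 24 * 35 = 840
Total = 216 + 235 + 840 = 1291

1291 gold


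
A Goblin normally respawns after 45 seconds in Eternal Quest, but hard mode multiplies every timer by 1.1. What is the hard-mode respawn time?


Respawn time = base * multiplier
= 45 * 1.1
= 49.5 seconds

49.5 seconds


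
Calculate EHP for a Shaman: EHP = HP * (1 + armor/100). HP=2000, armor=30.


EHP = 2000 * (1 + 30/100)
= 2000 * (1 + 0.3)
= 2000 * 1.3
= 2600.0

2600.0 EHP


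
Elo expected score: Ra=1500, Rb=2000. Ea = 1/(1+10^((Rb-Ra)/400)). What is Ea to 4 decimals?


Elo expected score: Ea = 1/(1 + 10^((Rb-Ra)/400))
Rb - Ra = 2000 - 1500 = 500
(Rb-Ra)/400 = 500/400 = 1.25
10^1.25 = 17.782794
Ea = 1/(1 + 17.782794) = 1/18.782794 = 0.0532

0.0532


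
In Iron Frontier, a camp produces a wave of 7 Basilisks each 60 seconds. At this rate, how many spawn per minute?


Spawns per minute = count * (60 / interval)
= 7 * (60 / 60)
= 7 * 1.0
= 7.0

7.0 per minute


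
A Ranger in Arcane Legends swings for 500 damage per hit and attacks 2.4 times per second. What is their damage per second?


DPS = damage * attack_speed
= 500 * 2.4
= 1200.0

1200.0 DPS


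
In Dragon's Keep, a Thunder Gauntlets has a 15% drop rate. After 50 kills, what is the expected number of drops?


Expected drops = kills * (drop_rate / 100)
= 50 * (15 / 100)
= 50 * 0.15
= 7.5

7.5 drops


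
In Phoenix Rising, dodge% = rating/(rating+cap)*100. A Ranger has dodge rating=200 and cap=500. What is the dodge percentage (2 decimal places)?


dodge% = 200 / (200 + 500) * 100
= 200 / 700 * 100
= 0.285714 * 100
= 28.57%

28.57%


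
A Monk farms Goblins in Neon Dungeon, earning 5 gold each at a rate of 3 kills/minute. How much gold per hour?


Gold per minute = 5 * 3 = 15
Gold per hour = 15 * 60 = 900

900 gold/hour


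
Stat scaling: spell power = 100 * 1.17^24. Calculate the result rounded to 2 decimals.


value = base * growth^level
= 100 * 1.17^24
= 100 * 43.297287
= 4329.73

4329.73 spell power


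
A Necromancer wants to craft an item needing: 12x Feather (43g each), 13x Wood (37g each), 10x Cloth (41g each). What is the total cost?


Cost breakdown:
  Feather: 12 * 43 = 516
  Wood: 13 * 37 = 481
  Cloth: 10 * 41 = 410
Total = 516 + 481 + 410 = 1407

1407 gold


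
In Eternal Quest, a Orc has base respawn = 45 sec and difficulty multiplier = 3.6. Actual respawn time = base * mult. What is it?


Respawn time = base * multiplier
= 45 * 3.6
= 162.0 seconds

162.0 seconds


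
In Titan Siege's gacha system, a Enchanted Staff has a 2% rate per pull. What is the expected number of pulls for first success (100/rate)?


Expected pulls for a geometric distribution = 1/p = 100 / rate%
= 100 / 2
= 50.0

50.0 pulls


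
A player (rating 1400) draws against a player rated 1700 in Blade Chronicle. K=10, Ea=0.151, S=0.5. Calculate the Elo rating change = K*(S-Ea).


Elo update: delta = K * (S - Ea), where S = 0.5 (draws)
S - Ea = 0.5 - 0.151 = 0.349
Rating change = 10 * 0.349
= 3.49

3.49 rating points


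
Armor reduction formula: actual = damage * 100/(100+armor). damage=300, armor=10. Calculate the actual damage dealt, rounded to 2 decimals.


actual = 300 * 100 / (100 + 10)
= 300 * 100 / 110
= 30000 / 110
= 272.73

272.73 damage


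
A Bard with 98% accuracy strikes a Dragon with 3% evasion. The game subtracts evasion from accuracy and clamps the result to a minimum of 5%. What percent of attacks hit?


accuracy - evasion = 98 - 3 = 95
Apply floor: max(95, 5) = 95
Hit chance = 95%

95%


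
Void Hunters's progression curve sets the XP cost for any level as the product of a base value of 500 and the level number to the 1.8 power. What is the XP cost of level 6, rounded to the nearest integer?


XP = 500 * level^1.8
Substitute level = 6:
XP = 500 * 6^1.8
= 500 * 25.1578
= 12579

12579 XP


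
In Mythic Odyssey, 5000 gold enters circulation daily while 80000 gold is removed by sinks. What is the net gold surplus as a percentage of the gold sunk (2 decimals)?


Net gold = 5000 - 80000 = -75000
Inflation rate = net / sunk * 100 = -75000 / 80000 * 100
= -0.9375 * 100
= -93.75%

-93.75%


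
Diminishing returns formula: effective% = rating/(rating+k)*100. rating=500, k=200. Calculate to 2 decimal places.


effective% = rating / (rating + k) * 100
= 500 / (500 + 200) * 100
= 500 / 700 * 100
= 0.714286 * 100
= 71.43%

71.43%


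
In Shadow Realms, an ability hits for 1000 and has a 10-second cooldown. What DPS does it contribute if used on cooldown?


DPS = damage / cooldown
= 1000 / 10
= 100.00

100.00 DPS


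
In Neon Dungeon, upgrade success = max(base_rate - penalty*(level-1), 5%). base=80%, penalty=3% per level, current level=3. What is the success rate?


raw_rate = 80 - 3 * (3 - 1)
= 80 - 3 * 2
= 80 - 6
= 74
Apply floor: max(74, 5) = 74%

74%


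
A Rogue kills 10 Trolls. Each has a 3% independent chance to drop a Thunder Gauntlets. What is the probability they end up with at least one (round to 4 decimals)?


P(at least one) = 1 - P(none) = 1 - (1-p)^n
p = 3/100 = 0.03
1 - p = 0.97
(1 - p)^10 = 0.97^10 = 0.737424
P(at least one) = 1 - 0.737424 = 0.2626

0.2626


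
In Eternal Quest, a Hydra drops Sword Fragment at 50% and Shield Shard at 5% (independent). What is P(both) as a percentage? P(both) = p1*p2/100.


For independent events, P(both) = P(A) * P(B)
= 50% * 5%
= 250 / 100 %
= 2.5%

2.5%


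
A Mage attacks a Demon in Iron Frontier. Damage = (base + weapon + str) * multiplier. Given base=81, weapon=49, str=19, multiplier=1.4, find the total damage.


Sum base + weapon + str = 81 + 49 + 19 = 149
Multiply by 1.4:
149 * 1.4 = 208.6

208.6 damage


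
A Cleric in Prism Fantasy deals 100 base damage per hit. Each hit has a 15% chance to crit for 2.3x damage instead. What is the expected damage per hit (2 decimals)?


E[dmg] = base * (1 + crit_chance * (crit_mult - 1))
cc as decimal = 15/100 = 0.15
cm - 1 = 2.3 - 1 = 1.3
Bonus factor = 0.15 * 1.3 = 0.195
Total multiplier = 1 + 0.195 = 1.195
Expected damage = 100 * 1.195 = 119.50

119.50 damage


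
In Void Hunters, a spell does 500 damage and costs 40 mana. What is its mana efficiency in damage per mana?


Efficiency = damage / mana
= 500 / 40
= 12.50

12.50 dmg/mana


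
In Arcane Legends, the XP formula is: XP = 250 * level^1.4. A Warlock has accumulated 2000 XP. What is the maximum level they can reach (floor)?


XP = 250 * level^1.4, so level = (XP / 250)^(1/1.4)
= (2000 / 250)^(1/1.4)
= 8.0^0.7143
= 4.4164
Floor: level = 4

level 4


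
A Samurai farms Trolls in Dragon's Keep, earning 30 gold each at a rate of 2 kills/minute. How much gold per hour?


Gold per minute = 30 * 2 = 60
Gold per hour = 60 * 60 = 3600

3600 gold/hour


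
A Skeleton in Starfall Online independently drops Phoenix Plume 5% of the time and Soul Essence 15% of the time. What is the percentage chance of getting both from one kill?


For independent events, P(both) = P(A) * P(B)
= 5% * 15%
= 75 / 100 %
= 0.75%

0.75%


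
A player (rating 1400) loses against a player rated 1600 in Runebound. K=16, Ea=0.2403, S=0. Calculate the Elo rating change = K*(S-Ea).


Elo update: delta = K * (S - Ea), where S = 0 (loses)
S - Ea = 0 - 0.2403 = -0.2403
Rating change = 16 * -0.2403
= -3.84

-3.84 rating points


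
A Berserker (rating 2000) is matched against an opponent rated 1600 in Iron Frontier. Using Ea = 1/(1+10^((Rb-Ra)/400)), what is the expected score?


Elo expected score: Ea = 1/(1 + 10^((Rb-Ra)/400))
Rb - Ra = 1600 - 2000 = -400
(Rb-Ra)/400 = -400/400 = -1.0
10^-1.0 = 0.1
Ea = 1/(1 + 0.1) = 1/1.1 = 0.9091

0.9091


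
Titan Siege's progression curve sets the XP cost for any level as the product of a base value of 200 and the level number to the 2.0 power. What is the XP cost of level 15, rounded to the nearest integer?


XP = 200 * level^2.0
Substitute level = 15:
XP = 200 * 15^2.0
= 200 * 225.0
= 45000

45000 XP


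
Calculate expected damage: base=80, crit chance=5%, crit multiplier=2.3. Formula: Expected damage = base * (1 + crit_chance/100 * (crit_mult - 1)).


E[dmg] = base * (1 + crit_chance * (crit_mult - 1))
cc as decimal = 5/100 = 0.05
cm - 1 = 2.3 - 1 = 1.3
Bonus factor = 0.05 * 1.3 = 0.065
Total multiplier = 1 + 0.065 = 1.065
Expected damage = 80 * 1.065 = 85.20

85.20 damage


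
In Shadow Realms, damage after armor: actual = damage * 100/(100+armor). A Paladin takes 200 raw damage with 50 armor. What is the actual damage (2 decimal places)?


actual = 200 * 100 / (100 + 50)
= 200 * 100 / 150
= 20000 / 150
= 133.33

133.33 damage


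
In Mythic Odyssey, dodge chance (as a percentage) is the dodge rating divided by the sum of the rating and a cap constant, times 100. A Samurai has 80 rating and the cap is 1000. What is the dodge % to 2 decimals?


dodge% = 80 / (80 + 1000) * 100
= 80 / 1080 * 100
= 0.074074 * 100
= 7.41%

7.41%


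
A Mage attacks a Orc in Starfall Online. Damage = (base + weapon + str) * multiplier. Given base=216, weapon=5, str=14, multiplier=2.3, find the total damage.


Sum base + weapon + str = 216 + 5 + 14 = 235
Multiply by 2.3:
235 * 2.3 = 540.5

540.5 damage


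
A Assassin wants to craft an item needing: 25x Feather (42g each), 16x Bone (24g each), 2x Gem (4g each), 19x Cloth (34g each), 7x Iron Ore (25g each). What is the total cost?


Cost breakdown:
  Feather: 25 * 42 = 1050
  Bone: 16 * 24 = 384
  Gem: 2 * 4 = 8
  Cloth: 19 * 34 = 646
  Iron Ore: 7 * 25 = 175
Total = 1050 + 384 + 8 + 646 + 175 = 2263

2263 gold


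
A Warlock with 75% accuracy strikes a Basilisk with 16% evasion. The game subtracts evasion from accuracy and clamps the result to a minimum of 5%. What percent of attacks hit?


accuracy - evasion = 75 - 16 = 59
Apply floor: max(59, 5) = 59
Hit chance = 59%

59%


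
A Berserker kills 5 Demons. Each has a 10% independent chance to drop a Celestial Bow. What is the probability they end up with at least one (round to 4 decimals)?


P(at least one) = 1 - P(none) = 1 - (1-p)^n
p = 10/100 = 0.1
1 - p = 0.9
(1 - p)^5 = 0.9^5 = 0.590490
P(at least one) = 1 - 0.590490 = 0.4095

0.4095


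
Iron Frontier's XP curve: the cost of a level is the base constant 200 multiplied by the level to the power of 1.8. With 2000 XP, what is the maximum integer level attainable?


XP = 200 * level^1.8, so level = (XP / 200)^(1/1.8)
= (2000 / 200)^(1/1.8)
= 10.0^0.5556
= 3.5938
Floor: level = 3

level 3


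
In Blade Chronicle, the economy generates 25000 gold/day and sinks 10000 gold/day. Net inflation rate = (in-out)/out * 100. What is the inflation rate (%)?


Net gold = 25000 - 10000 = 15000
Inflation rate = net / sunk * 100 = 15000 / 10000 * 100
= 1.5 * 100
= 150.00%

150.00%


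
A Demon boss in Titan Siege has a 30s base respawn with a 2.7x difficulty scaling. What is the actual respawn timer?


Respawn time = base * multiplier
= 30 * 2.7
= 81.0 seconds

81.0 seconds


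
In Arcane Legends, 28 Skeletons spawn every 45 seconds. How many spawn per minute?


Spawns per minute = count * (60 / interval)
= 28 * (60 / 45)
= 28 * 1.3333
= 37.33

37.33 per minute


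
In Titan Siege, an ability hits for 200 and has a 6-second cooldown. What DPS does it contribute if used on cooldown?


DPS = damage / cooldown
= 200 / 6
= 33.33

33.33 DPS


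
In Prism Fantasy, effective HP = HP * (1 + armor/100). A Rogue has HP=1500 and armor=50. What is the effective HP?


EHP = 1500 * (1 + 50/100)
= 1500 * (1 + 0.5)
= 1500 * 1.5
= 2250.0

2250.0 EHP


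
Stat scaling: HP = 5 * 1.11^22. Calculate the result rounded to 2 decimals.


value = base * growth^level
= 5 * 1.11^22
= 5 * 9.933574
= 49.67

49.67 HP


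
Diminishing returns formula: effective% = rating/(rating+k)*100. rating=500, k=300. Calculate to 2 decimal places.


effective% = rating / (rating + k) * 100
= 500 / (500 + 300) * 100
= 500 / 800 * 100
= 0.625 * 100
= 62.50%

62.50%


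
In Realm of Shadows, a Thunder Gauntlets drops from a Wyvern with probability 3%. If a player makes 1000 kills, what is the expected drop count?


Expected drops = kills * (drop_rate / 100)
= 1000 * (3 / 100)
= 1000 * 0.03
= 30.0

30.0 drops


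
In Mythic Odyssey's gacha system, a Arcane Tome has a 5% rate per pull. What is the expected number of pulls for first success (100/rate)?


Expected pulls for a geometric distribution = 1/p = 100 / rate%
= 100 / 5
= 20.0

20.0 pulls


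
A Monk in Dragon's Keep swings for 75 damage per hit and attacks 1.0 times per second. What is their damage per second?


DPS = damage * attack_speed
= 75 * 1.0
= 75.0

75.0 DPS


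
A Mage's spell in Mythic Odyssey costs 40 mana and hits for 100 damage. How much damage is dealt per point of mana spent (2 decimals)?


Efficiency = damage / mana
= 100 / 40
= 2.50

2.50 dmg/mana


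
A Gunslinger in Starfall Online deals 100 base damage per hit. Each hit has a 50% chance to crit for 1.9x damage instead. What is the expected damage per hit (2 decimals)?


E[dmg] = base * (1 + crit_chance * (crit_mult - 1))
cc as decimal = 50/100 = 0.5
cm - 1 = 1.9 - 1 = 0.9
Bonus factor = 0.5 * 0.9 = 0.45
Total multiplier = 1 + 0.45 = 1.45
Expected damage = 100 * 1.45 = 145.00

145.00 damage


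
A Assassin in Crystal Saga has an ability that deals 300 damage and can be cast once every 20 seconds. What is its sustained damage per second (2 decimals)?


DPS = damage / cooldown
= 300 / 20
= 15.00

15.00 DPS


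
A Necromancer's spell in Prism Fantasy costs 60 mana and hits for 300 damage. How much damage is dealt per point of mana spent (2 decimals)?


Efficiency = damage / mana
= 300 / 60
= 5.00

5.00 dmg/mana


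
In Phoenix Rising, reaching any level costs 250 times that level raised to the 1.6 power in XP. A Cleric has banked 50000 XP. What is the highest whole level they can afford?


XP = 250 * level^1.6, so level = (XP / 250)^(1/1.6)
= (50000 / 250)^(1/1.6)
= 200.0^0.625
= 27.4248
Floor: level = 27

level 27


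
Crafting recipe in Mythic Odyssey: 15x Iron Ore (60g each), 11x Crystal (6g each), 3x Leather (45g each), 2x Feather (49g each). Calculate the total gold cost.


Cost breakdown:
  Iron Ore: 15 * 60 = 900
  Crystal: 11 * 6 = 66
  Leather: 3 * 45 = 135
  Feather: 2 * 49 = 98
Total = 900 + 66 + 135 + 98 = 1199

1199 gold


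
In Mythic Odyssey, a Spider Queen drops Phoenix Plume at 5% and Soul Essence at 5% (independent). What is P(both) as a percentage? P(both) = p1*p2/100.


For independent events, P(both) = P(A) * P(B)
= 5% * 5%
= 25 / 100 %
= 0.25%

0.25%


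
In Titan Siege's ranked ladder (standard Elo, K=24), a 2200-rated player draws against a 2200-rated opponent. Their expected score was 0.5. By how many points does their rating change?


Elo update: delta = K * (S - Ea), where S = 0.5 (draws)
S - Ea = 0.5 - 0.5 = 0.0
Rating change = 24 * 0.0
= 0.00

0.00 rating points


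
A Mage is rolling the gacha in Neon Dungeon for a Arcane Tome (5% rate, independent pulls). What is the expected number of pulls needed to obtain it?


Expected pulls for a geometric distribution = 1/p = 100 / rate%
= 100 / 5
= 20.0

20.0 pulls


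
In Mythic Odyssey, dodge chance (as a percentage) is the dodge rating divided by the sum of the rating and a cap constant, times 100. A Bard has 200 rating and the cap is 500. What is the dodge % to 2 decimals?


dodge% = 200 / (200 + 500) * 100
= 200 / 700 * 100
= 0.285714 * 100
= 28.57%

28.57%


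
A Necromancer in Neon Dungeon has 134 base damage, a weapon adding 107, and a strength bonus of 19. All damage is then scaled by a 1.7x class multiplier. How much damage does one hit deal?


Sum base + weapon + str = 134 + 107 + 19 = 260
Multiply by 1.7:
260 * 1.7 = 442.0

442.0 damage


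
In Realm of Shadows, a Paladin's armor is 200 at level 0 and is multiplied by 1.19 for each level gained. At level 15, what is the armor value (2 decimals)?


value = base * growth^level
= 200 * 1.19^15
= 200 * 13.58953
= 2717.91

2717.91 armor


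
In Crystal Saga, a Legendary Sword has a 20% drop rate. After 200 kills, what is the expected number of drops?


Expected drops = kills * (drop_rate / 100)
= 200 * (20 / 100)
= 200 * 0.2
= 40.0

40.0 drops


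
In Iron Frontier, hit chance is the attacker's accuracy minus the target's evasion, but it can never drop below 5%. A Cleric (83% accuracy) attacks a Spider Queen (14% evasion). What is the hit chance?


accuracy - evasion = 83 - 14 = 69
Apply floor: max(69, 5) = 69
Hit chance = 69%

69%


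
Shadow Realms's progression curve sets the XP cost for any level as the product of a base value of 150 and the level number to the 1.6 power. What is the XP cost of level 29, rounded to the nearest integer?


XP = 150 * level^1.6
Substitute level = 29:
XP = 150 * 29^1.6
= 150 * 218.694
= 32804

32804 XP


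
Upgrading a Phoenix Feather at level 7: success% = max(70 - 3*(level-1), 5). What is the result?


raw_rate = 70 - 3 * (7 - 1)
= 70 - 3 * 6
= 70 - 18
= 52
Apply floor: max(52, 5) = 52%

52%


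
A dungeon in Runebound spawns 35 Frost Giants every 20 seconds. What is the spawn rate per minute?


Spawns per minute = count * (60 / interval)
= 35 * (60 / 20)
= 35 * 3.0
= 105.0

105.0 per minute


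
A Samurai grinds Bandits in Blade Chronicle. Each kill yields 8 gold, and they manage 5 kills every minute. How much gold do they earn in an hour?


Gold per minute = 8 * 5 = 40
Gold per hour = 40 * 60 = 2400

2400 gold/hour


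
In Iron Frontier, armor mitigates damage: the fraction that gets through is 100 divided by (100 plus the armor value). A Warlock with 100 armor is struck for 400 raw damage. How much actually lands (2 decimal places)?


actual = 400 * 100 / (100 + 100)
= 400 * 100 / 200
= 40000 / 200
= 200.00

200.00 damage


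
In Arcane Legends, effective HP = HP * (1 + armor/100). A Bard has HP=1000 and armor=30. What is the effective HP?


EHP = 1000 * (1 + 30/100)
= 1000 * (1 + 0.3)
= 1000 * 1.3
= 1300.0

1300.0 EHP


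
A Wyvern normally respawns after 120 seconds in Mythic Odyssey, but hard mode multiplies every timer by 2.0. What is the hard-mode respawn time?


Respawn time = base * multiplier
= 120 * 2.0
= 240.0 seconds

240.0 seconds


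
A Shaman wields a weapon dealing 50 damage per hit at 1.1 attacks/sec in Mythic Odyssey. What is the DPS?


DPS = damage * attack_speed
= 50 * 1.1
= 55.0

55.0 DPS


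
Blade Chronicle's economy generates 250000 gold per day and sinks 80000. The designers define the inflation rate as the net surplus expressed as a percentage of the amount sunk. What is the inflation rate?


Net gold = 250000 - 80000 = 170000
Inflation rate = net / sunk * 100 = 170000 / 80000 * 100
= 2.125 * 100
= 212.50%

212.50%


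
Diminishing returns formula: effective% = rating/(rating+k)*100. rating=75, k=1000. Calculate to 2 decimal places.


effective% = rating / (rating + k) * 100
= 75 / (75 + 1000) * 100
= 75 / 1075 * 100
= 0.069767 * 100
= 6.98%

6.98%


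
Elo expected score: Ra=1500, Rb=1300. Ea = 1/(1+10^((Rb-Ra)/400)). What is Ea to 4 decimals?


Elo expected score: Ea = 1/(1 + 10^((Rb-Ra)/400))
Rb - Ra = 1300 - 1500 = -200
(Rb-Ra)/400 = -200/400 = -0.5
10^-0.5 = 0.316228
Ea = 1/(1 + 0.316228) = 1/1.316228 = 0.7597

0.7597


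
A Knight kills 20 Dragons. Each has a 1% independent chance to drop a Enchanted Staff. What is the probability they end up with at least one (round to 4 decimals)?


P(at least one) = 1 - P(none) = 1 - (1-p)^n
p = 1/100 = 0.01
1 - p = 0.99
(1 - p)^20 = 0.99^20 = 0.817907
P(at least one) = 1 - 0.817907 = 0.1821

0.1821


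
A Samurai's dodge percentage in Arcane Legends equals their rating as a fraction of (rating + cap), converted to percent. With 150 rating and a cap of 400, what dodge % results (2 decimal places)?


dodge% = 150 / (150 + 400) * 100
= 150 / 550 * 100
= 0.272727 * 100
= 27.27%

27.27%


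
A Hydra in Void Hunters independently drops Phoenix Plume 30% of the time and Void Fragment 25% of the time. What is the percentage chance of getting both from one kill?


For independent events, P(both) = P(A) * P(B)
= 30% * 25%
= 750 / 100 %
= 7.5%

7.5%


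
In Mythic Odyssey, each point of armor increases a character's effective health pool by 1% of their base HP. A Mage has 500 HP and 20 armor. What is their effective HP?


EHP = 500 * (1 + 20/100)
= 500 * (1 + 0.2)
= 500 * 1.2
= 600.0

600.0 EHP


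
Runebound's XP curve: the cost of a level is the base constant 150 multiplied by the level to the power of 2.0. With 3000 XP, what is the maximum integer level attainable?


XP = 150 * level^2.0, so level = (XP / 150)^(1/2.0)
= (3000 / 150)^(1/2.0)
= 20.0^0.5
= 4.4721
Floor: level = 4

level 4


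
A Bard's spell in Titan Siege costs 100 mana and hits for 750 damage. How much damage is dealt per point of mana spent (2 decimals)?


Efficiency = damage / mana
= 750 / 100
= 7.50

7.50 dmg/mana


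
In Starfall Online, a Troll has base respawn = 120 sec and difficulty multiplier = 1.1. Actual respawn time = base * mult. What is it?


Respawn time = base * multiplier
= 120 * 1.1
= 132.0 seconds

132.0 seconds


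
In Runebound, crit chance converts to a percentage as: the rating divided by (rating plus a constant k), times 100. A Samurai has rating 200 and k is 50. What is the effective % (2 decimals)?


effective% = rating / (rating + k) * 100
= 200 / (200 + 50) * 100
= 200 / 250 * 100
= 0.8 * 100
= 80.00%

80.00%


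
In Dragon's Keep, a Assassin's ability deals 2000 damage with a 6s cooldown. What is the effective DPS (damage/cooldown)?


DPS = damage / cooldown
= 2000 / 6
= 333.33

333.33 DPS


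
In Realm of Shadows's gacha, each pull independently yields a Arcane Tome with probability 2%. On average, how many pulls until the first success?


Expected pulls for a geometric distribution = 1/p = 100 / rate%
= 100 / 2
= 50.0

50.0 pulls


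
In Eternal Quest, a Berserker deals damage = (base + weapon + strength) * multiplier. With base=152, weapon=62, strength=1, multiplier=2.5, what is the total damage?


Sum base + weapon + str = 152 + 62 + 1 = 215
Multiply by 2.5:
215 * 2.5 = 537.5

537.5 damage


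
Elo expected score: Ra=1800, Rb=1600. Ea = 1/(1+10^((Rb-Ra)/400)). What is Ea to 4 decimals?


Elo expected score: Ea = 1/(1 + 10^((Rb-Ra)/400))
Rb - Ra = 1600 - 1800 = -200
(Rb-Ra)/400 = -200/400 = -0.5
10^-0.5 = 0.316228
Ea = 1/(1 + 0.316228) = 1/1.316228 = 0.7597

0.7597


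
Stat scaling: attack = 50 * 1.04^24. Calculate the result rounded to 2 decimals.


value = base * growth^level
= 50 * 1.04^24
= 50 * 2.563304
= 128.17

128.17 attack


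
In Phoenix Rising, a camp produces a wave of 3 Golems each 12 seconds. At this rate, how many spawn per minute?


Spawns per minute = count * (60 / interval)
= 3 * (60 / 12)
= 3 * 5.0
= 15.0

15.0 per minute


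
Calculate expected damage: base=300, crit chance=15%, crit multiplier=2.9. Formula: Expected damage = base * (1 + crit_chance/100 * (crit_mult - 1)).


E[dmg] = base * (1 + crit_chance * (crit_mult - 1))
cc as decimal = 15/100 = 0.15
cm - 1 = 2.9 - 1 = 1.9
Bonus factor = 0.15 * 1.9 = 0.285
Total multiplier = 1 + 0.285 = 1.285
Expected damage = 300 * 1.285 = 385.50

385.50 damage


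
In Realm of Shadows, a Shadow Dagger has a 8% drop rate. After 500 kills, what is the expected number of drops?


Expected drops = kills * (drop_rate / 100)
= 500 * (8 / 100)
= 500 * 0.08
= 40.0

40.0 drops


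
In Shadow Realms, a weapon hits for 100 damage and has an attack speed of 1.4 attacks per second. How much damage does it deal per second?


DPS = damage * attack_speed
= 100 * 1.4
= 140.0

140.0 DPS


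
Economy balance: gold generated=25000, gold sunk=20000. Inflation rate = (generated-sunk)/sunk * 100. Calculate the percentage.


Net gold = 25000 - 20000 = 5000
Inflation rate = net / sunk * 100 = 5000 / 20000 * 100
= 0.25 * 100
= 25.00%

25.00%


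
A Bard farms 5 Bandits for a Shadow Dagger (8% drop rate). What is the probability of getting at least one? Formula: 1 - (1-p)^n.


P(at least one) = 1 - P(none) = 1 - (1-p)^n
p = 8/100 = 0.08
1 - p = 0.92
(1 - p)^5 = 0.92^5 = 0.659082
P(at least one) = 1 - 0.659082 = 0.3409

0.3409


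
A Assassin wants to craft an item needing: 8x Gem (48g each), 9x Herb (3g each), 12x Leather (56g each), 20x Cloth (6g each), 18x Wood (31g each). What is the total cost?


Cost breakdown:
  Gem: 8 * 48 = 384
  Herb: 9 * 3 = 27
  Leather: 12 * 56 = 672
  Cloth: 20 * 6 = 120
  Wood: 18 * 31 = 558
Total = 384 + 27 + 672 + 120 + 558 = 1761

1761 gold


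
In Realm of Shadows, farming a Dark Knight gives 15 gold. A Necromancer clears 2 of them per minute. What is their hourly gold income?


Gold per minute = 15 * 2 = 30
Gold per hour = 30 * 60 = 1800

1800 gold/hour


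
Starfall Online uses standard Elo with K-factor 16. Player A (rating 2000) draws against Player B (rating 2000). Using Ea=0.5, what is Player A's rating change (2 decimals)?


Elo update: delta = K * (S - Ea), where S = 0.5 (draws)
S - Ea = 0.5 - 0.5 = 0.0
Rating change = 16 * 0.0
= 0.00

0.00 rating points


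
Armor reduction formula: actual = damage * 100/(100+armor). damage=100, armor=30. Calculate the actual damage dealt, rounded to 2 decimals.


actual = 100 * 100 / (100 + 30)
= 100 * 100 / 130
= 10000 / 130
= 76.92

76.92 damage


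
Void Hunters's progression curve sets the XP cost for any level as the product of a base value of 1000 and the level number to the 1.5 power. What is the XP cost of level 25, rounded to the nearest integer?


XP = 1000 * level^1.5
Substitute level = 25:
XP = 1000 * 25^1.5
= 1000 * 125.0
= 125000

125000 XP


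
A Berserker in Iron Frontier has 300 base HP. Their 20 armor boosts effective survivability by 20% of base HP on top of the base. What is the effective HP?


EHP = 300 * (1 + 20/100)
= 300 * (1 + 0.2)
= 300 * 1.2
= 360.0

360.0 EHP


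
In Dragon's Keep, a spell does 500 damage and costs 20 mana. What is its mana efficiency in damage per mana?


Efficiency = damage / mana
= 500 / 20
= 25.00

25.00 dmg/mana


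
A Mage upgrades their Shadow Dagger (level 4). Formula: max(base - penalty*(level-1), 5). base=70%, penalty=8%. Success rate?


raw_rate = 70 - 8 * (4 - 1)
= 70 - 8 * 3
= 70 - 24
= 46
Apply floor: max(46, 5) = 46%

46%


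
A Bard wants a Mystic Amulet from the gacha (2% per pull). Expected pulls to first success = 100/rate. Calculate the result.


Expected pulls for a geometric distribution = 1/p = 100 / rate%
= 100 / 2
= 50.0

50.0 pulls


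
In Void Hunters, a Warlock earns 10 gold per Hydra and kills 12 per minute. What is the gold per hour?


Gold per minute = 10 * 12 = 120
Gold per hour = 120 * 60 = 7200

7200 gold/hour


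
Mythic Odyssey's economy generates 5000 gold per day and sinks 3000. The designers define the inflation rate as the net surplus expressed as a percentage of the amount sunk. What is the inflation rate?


Net gold = 5000 - 3000 = 2000
Inflation rate = net / sunk * 100 = 2000 / 3000 * 100
= 0.666667 * 100
= 66.67%

66.67%


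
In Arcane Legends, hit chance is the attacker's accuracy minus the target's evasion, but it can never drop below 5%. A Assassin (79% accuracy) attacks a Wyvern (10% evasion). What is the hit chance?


accuracy - evasion = 79 - 10 = 69
Apply floor: max(69, 5) = 69
Hit chance = 69%

69%


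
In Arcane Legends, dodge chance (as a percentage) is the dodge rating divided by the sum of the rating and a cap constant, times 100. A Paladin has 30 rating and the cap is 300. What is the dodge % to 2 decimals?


dodge% = 30 / (30 + 300) * 100
= 30 / 330 * 100
= 0.090909 * 100
= 9.09%

9.09%


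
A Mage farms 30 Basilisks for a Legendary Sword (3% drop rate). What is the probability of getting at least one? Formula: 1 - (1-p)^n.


P(at least one) = 1 - P(none) = 1 - (1-p)^n
p = 3/100 = 0.03
1 - p = 0.97
(1 - p)^30 = 0.97^30 = 0.401007
P(at least one) = 1 - 0.401007 = 0.5990

0.5990


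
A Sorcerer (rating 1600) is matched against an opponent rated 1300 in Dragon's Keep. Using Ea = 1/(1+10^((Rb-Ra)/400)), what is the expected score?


Elo expected score: Ea = 1/(1 + 10^((Rb-Ra)/400))
Rb - Ra = 1300 - 1600 = -300
(Rb-Ra)/400 = -300/400 = -0.75
10^-0.75 = 0.177828
Ea = 1/(1 + 0.177828) = 1/1.177828 = 0.8490

0.8490


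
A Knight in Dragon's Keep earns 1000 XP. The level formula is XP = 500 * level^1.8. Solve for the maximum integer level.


XP = 500 * level^1.8, so level = (XP / 500)^(1/1.8)
= (1000 / 500)^(1/1.8)
= 2.0^0.5556
= 1.4697
Floor: level = 1

level 1


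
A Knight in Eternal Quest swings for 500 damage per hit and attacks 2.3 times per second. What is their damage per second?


DPS = damage * attack_speed
= 500 * 2.3
= 1150.0

1150.0 DPS


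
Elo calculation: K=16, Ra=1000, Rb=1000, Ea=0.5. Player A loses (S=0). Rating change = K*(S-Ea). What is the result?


Elo update: delta = K * (S - Ea), where S = 0 (loses)
S - Ea = 0 - 0.5 = -0.5
Rating change = 16 * -0.5
= -8.00

-8.00 rating points


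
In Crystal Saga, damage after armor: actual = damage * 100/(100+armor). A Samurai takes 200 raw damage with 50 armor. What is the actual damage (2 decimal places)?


actual = 200 * 100 / (100 + 50)
= 200 * 100 / 150
= 20000 / 150
= 133.33

133.33 damage


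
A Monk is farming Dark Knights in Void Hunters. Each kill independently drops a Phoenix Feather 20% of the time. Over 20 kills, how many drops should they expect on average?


Expected drops = kills * (drop_rate / 100)
= 20 * (20 / 100)
= 20 * 0.2
= 4.0

4.0 drops


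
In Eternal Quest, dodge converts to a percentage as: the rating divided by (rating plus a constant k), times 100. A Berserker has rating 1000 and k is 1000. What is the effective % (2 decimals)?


effective% = rating / (rating + k) * 100
= 1000 / (1000 + 1000) * 100
= 1000 / 2000 * 100
= 0.5 * 100
= 50.00%

50.00%


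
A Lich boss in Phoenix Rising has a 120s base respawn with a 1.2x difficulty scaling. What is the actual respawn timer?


Respawn time = base * multiplier
= 120 * 1.2
= 144.0 seconds

144.0 seconds


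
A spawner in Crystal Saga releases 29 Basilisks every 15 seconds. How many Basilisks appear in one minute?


Spawns per minute = count * (60 / interval)
= 29 * (60 / 15)
= 29 * 4.0
= 116.0

116.0 per minute


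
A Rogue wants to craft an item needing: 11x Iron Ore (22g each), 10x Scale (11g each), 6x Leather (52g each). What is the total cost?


Cost breakdown:
  Iron Ore: 11 * 22 = 242
  Scale: 10 * 11 = 110
  Leather: 6 * 52 = 312
Total = 242 + 110 + 312 = 664

664 gold


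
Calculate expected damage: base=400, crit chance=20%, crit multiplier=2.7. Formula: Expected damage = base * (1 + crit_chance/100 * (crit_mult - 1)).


E[dmg] = base * (1 + crit_chance * (crit_mult - 1))
cc as decimal = 20/100 = 0.2
cm - 1 = 2.7 - 1 = 1.7
Bonus factor = 0.2 * 1.7 = 0.34
Total multiplier = 1 + 0.34 = 1.34
Expected damage = 400 * 1.34 = 536.00

536.00 damage


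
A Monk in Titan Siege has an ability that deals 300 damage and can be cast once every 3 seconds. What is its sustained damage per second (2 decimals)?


DPS = damage / cooldown
= 300 / 3
= 100.00

100.00 DPS


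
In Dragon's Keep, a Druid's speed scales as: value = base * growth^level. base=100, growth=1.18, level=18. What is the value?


value = base * growth^level
= 100 * 1.18^18
= 100 * 19.673251
= 1967.33

1967.33 speed


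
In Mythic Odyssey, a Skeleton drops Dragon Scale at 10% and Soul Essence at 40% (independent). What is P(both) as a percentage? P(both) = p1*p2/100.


For independent events, P(both) = P(A) * P(B)
= 10% * 40%
= 400 / 100 %
= 4.0%

4.0%


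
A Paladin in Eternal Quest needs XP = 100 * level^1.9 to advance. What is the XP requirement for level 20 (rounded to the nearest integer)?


XP = 100 * level^1.9
Substitute level = 20:
XP = 100 * 20^1.9
= 100 * 296.4538
= 29645

29645 XP


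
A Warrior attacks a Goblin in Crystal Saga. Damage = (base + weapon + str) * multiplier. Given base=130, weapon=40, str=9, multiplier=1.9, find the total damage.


Sum base + weapon + str = 130 + 40 + 9 = 179
Multiply by 1.9:
179 * 1.9 = 340.1

340.1 damage


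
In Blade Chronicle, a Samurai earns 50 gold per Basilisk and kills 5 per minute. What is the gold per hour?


Gold per minute = 50 * 5 = 250
Gold per hour = 250 * 60 = 15000

15000 gold/hour


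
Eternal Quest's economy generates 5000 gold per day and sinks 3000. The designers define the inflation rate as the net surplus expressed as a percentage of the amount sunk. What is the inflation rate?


Net gold = 5000 - 3000 = 2000
Inflation rate = net / sunk * 100 = 2000 / 3000 * 100
= 0.666667 * 100
= 66.67%

66.67%


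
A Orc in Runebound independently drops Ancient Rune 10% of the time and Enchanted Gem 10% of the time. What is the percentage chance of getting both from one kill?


For independent events, P(both) = P(A) * P(B)
= 10% * 10%
= 100 / 100 %
= 1.0%

1.0%


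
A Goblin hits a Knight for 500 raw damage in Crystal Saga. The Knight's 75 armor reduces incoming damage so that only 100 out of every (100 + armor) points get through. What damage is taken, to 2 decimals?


actual = 500 * 100 / (100 + 75)
= 500 * 100 / 175
= 50000 / 175
= 285.71

285.71 damage


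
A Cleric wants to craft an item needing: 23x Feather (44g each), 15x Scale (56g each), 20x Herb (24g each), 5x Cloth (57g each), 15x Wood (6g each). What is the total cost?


Cost breakdown:
  Feather: 23 * 44 = 1012
  Scale: 15 * 56 = 840
  Herb: 20 * 24 = 480
  Cloth: 5 * 57 = 285
  Wood: 15 * 6 = 90
Total = 1012 + 840 + 480 + 285 + 90 = 2707

2707 gold


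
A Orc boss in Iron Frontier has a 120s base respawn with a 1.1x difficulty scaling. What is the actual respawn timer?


Respawn time = base * multiplier
= 120 * 1.1
= 132.0 seconds

132.0 seconds


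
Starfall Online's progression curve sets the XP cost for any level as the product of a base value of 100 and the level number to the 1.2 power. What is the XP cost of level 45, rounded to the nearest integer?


XP = 100 * level^1.2
Substitute level = 45:
XP = 100 * 45^1.2
= 100 * 96.3507
= 9635

9635 XP


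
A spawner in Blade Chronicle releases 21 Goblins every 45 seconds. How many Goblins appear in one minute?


Spawns per minute = count * (60 / interval)
= 21 * (60 / 45)
= 21 * 1.3333
= 28.0

28.0 per minute


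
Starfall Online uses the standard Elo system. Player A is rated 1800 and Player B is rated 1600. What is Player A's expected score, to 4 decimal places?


Elo expected score: Ea = 1/(1 + 10^((Rb-Ra)/400))
Rb - Ra = 1600 - 1800 = -200
(Rb-Ra)/400 = -200/400 = -0.5
10^-0.5 = 0.316228
Ea = 1/(1 + 0.316228) = 1/1.316228 = 0.7597

0.7597


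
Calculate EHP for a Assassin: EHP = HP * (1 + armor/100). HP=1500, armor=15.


EHP = 1500 * (1 + 15/100)
= 1500 * (1 + 0.15)
= 1500 * 1.15
= 1725.0

1725.0 EHP


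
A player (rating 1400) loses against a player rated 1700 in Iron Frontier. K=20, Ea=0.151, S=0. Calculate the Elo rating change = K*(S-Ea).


Elo update: delta = K * (S - Ea), where S = 0 (loses)
S - Ea = 0 - 0.151 = -0.151
Rating change = 20 * -0.151
= -3.02

-3.02 rating points


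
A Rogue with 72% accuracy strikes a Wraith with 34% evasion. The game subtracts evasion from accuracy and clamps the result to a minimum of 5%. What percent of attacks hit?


accuracy - evasion = 72 - 34 = 38
Apply floor: max(38, 5) = 38
Hit chance = 38%

38%


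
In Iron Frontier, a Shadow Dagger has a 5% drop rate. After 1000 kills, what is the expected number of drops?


Expected drops = kills * (drop_rate / 100)
= 1000 * (5 / 100)
= 1000 * 0.05
= 50.0

50.0 drops


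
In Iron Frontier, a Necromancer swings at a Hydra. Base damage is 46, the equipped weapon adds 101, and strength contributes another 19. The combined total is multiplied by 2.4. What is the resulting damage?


Sum base + weapon + str = 46 + 101 + 19 = 166
Multiply by 2.4:
166 * 2.4 = 398.4

398.4 damage


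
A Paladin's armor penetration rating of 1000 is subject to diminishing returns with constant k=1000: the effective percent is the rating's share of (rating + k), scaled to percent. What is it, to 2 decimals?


effective% = rating / (rating + k) * 100
= 1000 / (1000 + 1000) * 100
= 1000 / 2000 * 100
= 0.5 * 100
= 50.00%

50.00%


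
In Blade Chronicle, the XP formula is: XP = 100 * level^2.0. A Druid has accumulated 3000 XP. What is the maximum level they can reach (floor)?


XP = 100 * level^2.0, so level = (XP / 100)^(1/2.0)
= (3000 / 100)^(1/2.0)
= 30.0^0.5
= 5.4772
Floor: level = 5

level 5


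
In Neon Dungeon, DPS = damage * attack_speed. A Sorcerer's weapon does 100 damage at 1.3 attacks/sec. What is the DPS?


DPS = damage * attack_speed
= 100 * 1.3
= 130.0

130.0 DPS


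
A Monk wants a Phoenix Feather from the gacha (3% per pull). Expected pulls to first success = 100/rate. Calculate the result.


Expected pulls for a geometric distribution = 1/p = 100 / rate%
= 100 / 3
= 33.33

33.33 pulls


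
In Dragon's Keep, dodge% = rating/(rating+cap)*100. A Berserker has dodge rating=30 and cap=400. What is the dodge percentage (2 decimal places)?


dodge% = 30 / (30 + 400) * 100
= 30 / 430 * 100
= 0.069767 * 100
= 6.98%

6.98%


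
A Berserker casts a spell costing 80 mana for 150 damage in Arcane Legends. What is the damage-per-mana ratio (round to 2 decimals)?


Efficiency = damage / mana
= 150 / 80
= 1.88

1.88 dmg/mana


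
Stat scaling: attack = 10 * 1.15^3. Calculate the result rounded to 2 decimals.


value = base * growth^level
= 10 * 1.15^3
= 10 * 1.520875
= 15.21

15.21 attack


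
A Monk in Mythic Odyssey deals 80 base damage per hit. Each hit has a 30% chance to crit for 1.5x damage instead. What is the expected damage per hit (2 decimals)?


E[dmg] = base * (1 + crit_chance * (crit_mult - 1))
cc as decimal = 30/100 = 0.3
cm - 1 = 1.5 - 1 = 0.5
Bonus factor = 0.3 * 0.5 = 0.15
Total multiplier = 1 + 0.15 = 1.15
Expected damage = 80 * 1.15 = 92.00

92.00 damage


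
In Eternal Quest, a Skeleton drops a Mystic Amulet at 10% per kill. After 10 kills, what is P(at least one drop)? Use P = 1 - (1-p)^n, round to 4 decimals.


P(at least one) = 1 - P(none) = 1 - (1-p)^n
p = 10/100 = 0.1
1 - p = 0.9
(1 - p)^10 = 0.9^10 = 0.348678
P(at least one) = 1 - 0.348678 = 0.6513

0.6513


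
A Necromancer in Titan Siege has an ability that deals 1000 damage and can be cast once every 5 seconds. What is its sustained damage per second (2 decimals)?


DPS = damage / cooldown
= 1000 / 5
= 200.00

200.00 DPS


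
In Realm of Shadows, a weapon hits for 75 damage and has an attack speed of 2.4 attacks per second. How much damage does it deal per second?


DPS = damage * attack_speed
= 75 * 2.4
= 180.0

180.0 DPS


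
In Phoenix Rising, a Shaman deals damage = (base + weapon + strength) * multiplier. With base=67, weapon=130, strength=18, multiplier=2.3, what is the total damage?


Sum base + weapon + str = 67 + 130 + 18 = 215
Multiply by 2.3:
215 * 2.3 = 494.5

494.5 damage
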